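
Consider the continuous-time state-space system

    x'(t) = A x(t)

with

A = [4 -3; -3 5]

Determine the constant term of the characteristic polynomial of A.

11

For a 2×2 matrix, det(sI - A) = s^2 - (tr A)s + det A.
tr A = 9, det A = 11.
So p(s) = s^2 - 9s + 11.
The constant term is 11.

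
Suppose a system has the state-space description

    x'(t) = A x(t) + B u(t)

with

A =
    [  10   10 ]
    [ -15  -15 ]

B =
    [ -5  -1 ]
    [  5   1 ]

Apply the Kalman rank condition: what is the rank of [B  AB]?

AB = [[0, 0], [0, 0]]
Controllability matrix C = [B  AB] = [[-5, -1, 0, 0], [5, 1, 0, 0]]
Every column of C is a scalar multiple of column 1 = [-5, 5] (multipliers 1, 1/5, 0, 0), so the columns span a one-dimensional space.
C ≠ 0, hence rank(C) = 1.
rank(C) = 1 < n = 2, so the pair (A, B) is not completely controllable.

1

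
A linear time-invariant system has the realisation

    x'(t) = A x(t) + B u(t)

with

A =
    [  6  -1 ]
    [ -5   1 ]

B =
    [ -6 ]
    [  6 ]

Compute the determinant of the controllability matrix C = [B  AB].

AB = [[-42], [36]]
Controllability matrix C = [B  AB] = [[-6, -42], [6, 36]]
det(C) = (-6)·36 - (-42)·6 = -216 - (-252) = 36
Since det(C) ≠ 0, rank(C) = 2 and the system is completely controllable.

36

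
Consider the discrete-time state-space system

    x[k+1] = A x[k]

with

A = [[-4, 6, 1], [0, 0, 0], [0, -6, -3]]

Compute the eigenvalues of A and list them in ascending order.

det(zI - A) = z^3 - (tr A)z^2 + (M11 + M22 + M33)z - det A, where Mii is the 2×2 principal minor of A obtained by deleting row i and column i.
tr A = (-4) + 0 + (-3) = -7; M11 = 0·(-3) - 0·(-6) = 0 - 0 = 0; M22 = (-4)·(-3) - 1·0 = 12 - 0 = 12; M33 = (-4)·0 - 6·0 = 0 - 0 = 0; sum of minors = 12.
det A = (-4)·(0·(-3) - 0·(-6)) - 6·(0·(-3) - 0·0) + 1·(0·(-6) - 0·0) = (-4)·0 - 6·0 + 1·0 = 0.
So p(z) = det(zI - A) = z^3 + 7z^2 + 12z.
The constant term is 0, so p(z) = z(z^2 + 7z + 12).
Factor z^2 + 7z + 12: two numbers with sum -7 and product 12 are -3 and -4, so z^2 + 7z + 12 = (z + 3)(z + 4).
Hence p(z) = z (z + 3) (z + 4), with roots -4, -3, 0.

-4, -3, 0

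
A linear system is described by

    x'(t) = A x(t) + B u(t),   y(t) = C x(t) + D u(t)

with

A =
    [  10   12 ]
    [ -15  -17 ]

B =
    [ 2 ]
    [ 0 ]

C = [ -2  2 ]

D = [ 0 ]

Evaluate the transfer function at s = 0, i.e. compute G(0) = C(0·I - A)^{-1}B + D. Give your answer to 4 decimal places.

G(0) = C(-A)^{-1}B + D = -C A^{-1} B + D.
det A = 10, so A^{-1} = (1/10)·adj(A) = [[-17/10, -6/5], [3/2, 1]]
A^{-1} B = [-17/5, 3]^T
C A^{-1} B = 64/5
G(0) = D - C A^{-1} B = 0 - (64/5) = -64/5 ≈ -12.8000

-12.8000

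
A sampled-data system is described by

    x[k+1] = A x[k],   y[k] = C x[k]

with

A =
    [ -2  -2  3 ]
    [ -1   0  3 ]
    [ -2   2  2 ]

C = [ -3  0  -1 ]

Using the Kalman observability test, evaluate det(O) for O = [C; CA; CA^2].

1398

CA = [[8, 4, -11]]
CA^2 = [[2, -38, 14]]
Observability matrix O = [C; CA; CA^2] = [[-3, 0, -1], [8, 4, -11], [2, -38, 14]]
Expanding along the first row, det(O) = (-3)·(4·14 - (-11)·(-38)) - 0·(8·14 - (-11)·2) + (-1)·(8·(-38) - 4·2) = (-3)·(-362) - 0·134 + (-1)·(-312) = 1398
Since det(O) ≠ 0, rank(O) = 3 and the system is completely observable.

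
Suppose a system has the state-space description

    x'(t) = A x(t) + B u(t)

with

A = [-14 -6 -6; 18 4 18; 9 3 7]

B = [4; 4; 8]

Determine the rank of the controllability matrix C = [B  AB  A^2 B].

AB = [[-128], [232], [104]]
A^2B = [[-224], [496], [272]]
Controllability matrix C = [B  AB  A^2B] = [[4, -128, -224], [4, 232, 496], [8, 104, 272]]
The rows r1, r2, r3 of C are linearly dependent: -r1 - r2 + r3 = 0 (check each entry), so rank(C) ≤ 2.
The 2×2 minor from rows 1, 2, columns 1, 2 is 4·232 - (-128)·4 = 928 - (-512) = 1440 ≠ 0, so rank(C) = 2.
rank(C) = 2 < n = 3, so the pair (A, B) is not completely controllable.

2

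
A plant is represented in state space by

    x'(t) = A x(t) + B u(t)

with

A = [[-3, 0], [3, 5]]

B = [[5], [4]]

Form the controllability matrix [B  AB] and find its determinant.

AB = [[-15], [35]]
Controllability matrix C = [B  AB] = [[5, -15], [4, 35]]
det(C) = 5·35 - (-15)·4 = 175 - (-60) = 235
Since det(C) ≠ 0, rank(C) = 2 and the system is completely controllable.

235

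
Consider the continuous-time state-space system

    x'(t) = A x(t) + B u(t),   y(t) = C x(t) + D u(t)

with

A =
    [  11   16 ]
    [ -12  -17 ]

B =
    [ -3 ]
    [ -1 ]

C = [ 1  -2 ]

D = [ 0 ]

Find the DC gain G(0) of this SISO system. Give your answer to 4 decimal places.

G(0) = C(-A)^{-1}B + D = -C A^{-1} B + D.
det A = 5, so A^{-1} = (1/5)·adj(A) = [[-17/5, -16/5], [12/5, 11/5]]
A^{-1} B = [67/5, -47/5]^T
C A^{-1} B = 161/5
G(0) = D - C A^{-1} B = 0 - (161/5) = -161/5 ≈ -32.2000

-32.2000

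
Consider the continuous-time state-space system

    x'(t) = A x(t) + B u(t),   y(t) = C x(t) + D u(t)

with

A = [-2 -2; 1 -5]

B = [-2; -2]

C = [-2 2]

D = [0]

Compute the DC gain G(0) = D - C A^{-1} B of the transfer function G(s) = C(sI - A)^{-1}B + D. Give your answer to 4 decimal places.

G(0) = C(-A)^{-1}B + D = -C A^{-1} B + D.
det A = 12, so A^{-1} = (1/12)·adj(A) = [[-5/12, 1/6], [-1/12, -1/6]]
A^{-1} B = [1/2, 1/2]^T
C A^{-1} B = 0
G(0) = D - C A^{-1} B = 0 - (0) = 0

0.0000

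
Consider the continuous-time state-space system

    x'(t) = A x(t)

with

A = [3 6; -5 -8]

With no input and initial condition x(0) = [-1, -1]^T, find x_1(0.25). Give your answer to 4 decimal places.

det(sI - A) = s^2 - (tr A)s + det A, with tr A = 3 + (-8) = -5 and det A = 3·(-8) - 6·(-5) = -24 - (-30) = 6.
So p(s) = det(sI - A) = s^2 + 5s + 6.
Factor s^2 + 5s + 6: two numbers with sum -5 and product 6 are -2 and -3, so s^2 + 5s + 6 = (s + 2)(s + 3).
Hence p(s) = (s + 2) (s + 3), with roots -3, -2.
The eigenvalues -3, -2 are distinct and real, so A is diagonalisable and x(t) = e^{At} x(0) = V diag(e^{λ_i t}) V^{-1} x(0), where the columns of V are the eigenvectors.
λ = -3: A - (-3)I = [[6, 6], [-5, -5]]. Row 1 gives 6·v1 + 6·v2 = 0, so take v_1 = [-1, 1]^T.
λ = -2: A - (-2)I = [[5, 6], [-5, -6]]. Row 1 gives 5·v1 + 6·v2 = 0, so take v_2 = [6, -5]^T.
V = [v_1 v_2] = [[-1, 6], [1, -5]] has det V = -1, so V^{-1} = adj(V)/det V = [[5, 6], [1, 1]].
Modal coordinates z(0) = V^{-1} x(0): 5·(-1) + 6·(-1) = -11; 1·(-1) + 1·(-1) = -2; so z(0) = [-11, -2]^T.
x_1(t) = Σ_i (v_i)_1 · z_i(0) · e^{λ_i t} (row 1 of V times the modal terms).
x_1(0.25) = (-1)·(-11)·e^{-3·0.25} + 6·(-2)·e^{-2·0.25} = 11·0.472367 + (-12)·0.606531 = -2.0823.

-2.0823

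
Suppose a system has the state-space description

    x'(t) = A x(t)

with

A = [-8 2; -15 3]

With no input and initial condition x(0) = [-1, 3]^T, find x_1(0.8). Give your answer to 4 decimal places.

1.1322

det(sI - A) = s^2 - (tr A)s + det A, with tr A = (-8) + 3 = -5 and det A = (-8)·3 - 2·(-15) = -24 - (-30) = 6.
So p(s) = det(sI - A) = s^2 + 5s + 6.
Factor s^2 + 5s + 6: two numbers with sum -5 and product 6 are -2 and -3, so s^2 + 5s + 6 = (s + 2)(s + 3).
Hence p(s) = (s + 2) (s + 3), with roots -3, -2.
The eigenvalues -3, -2 are distinct and real, so A is diagonalisable and x(t) = e^{At} x(0) = V diag(e^{λ_i t}) V^{-1} x(0), where the columns of V are the eigenvectors.
λ = -3: A - (-3)I = [[-5, 2], [-15, 6]]. Row 1 gives (-5)·v1 + 2·v2 = 0, so take v_1 = [2, 5]^T.
λ = -2: A - (-2)I = [[-6, 2], [-15, 5]]. Row 1 gives (-6)·v1 + 2·v2 = 0, so take v_2 = [1, 3]^T.
V = [v_1 v_2] = [[2, 1], [5, 3]] has det V = 1, so V^{-1} = adj(V)/det V = [[3, -1], [-5, 2]].
Modal coordinates z(0) = V^{-1} x(0): 3·(-1) + (-1)·3 = -6; (-5)·(-1) + 2·3 = 11; so z(0) = [-6, 11]^T.
x_1(t) = Σ_i (v_i)_1 · z_i(0) · e^{λ_i t} (row 1 of V times the modal terms).
x_1(0.8) = 2·(-6)·e^{-3·0.8} + 1·11·e^{-2·0.8} = (-12)·0.09071795 + 11·0.20189652 = 1.1322.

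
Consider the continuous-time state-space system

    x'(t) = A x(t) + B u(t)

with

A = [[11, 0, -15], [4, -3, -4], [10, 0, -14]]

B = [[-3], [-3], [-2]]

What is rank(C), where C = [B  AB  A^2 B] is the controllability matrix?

AB = [[-3], [5], [-2]]
A^2B = [[-3], [-19], [-2]]
Controllability matrix C = [B  AB  A^2B] = [[-3, -3, -3], [-3, 5, -19], [-2, -2, -2]]
The rows r1, r2, r3 of C are linearly dependent: -2·r1 + 3·r3 = 0 (check each entry), so rank(C) ≤ 2.
The 2×2 minor from rows 1, 2, columns 1, 2 is (-3)·5 - (-3)·(-3) = -15 - 9 = -24 ≠ 0, so rank(C) = 2.
rank(C) = 2 < n = 3, so the pair (A, B) is not completely controllable.

2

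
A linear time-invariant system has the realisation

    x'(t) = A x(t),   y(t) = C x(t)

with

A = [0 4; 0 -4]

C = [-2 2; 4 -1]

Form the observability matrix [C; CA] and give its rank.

2

CA = [[0, -16], [0, 20]]
Observability matrix O = [C; CA] = [[-2, 2], [4, -1], [0, -16], [0, 20]]
Take the 2×2 submatrix of O formed by rows 1, 2: [[-2, 2], [4, -1]]. Its determinant is (-2)·(-1) - 2·4 = 2 - 8 = -6 ≠ 0.
So rank(O) ≥ 2; since O has 2 columns, rank(O) = 2.
rank(O) = 2 = n, so the pair (A, C) is completely observable.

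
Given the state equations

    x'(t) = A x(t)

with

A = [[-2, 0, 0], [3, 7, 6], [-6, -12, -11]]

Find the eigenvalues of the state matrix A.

-5, -2, 1

det(sI - A) = s^3 - (tr A)s^2 + (M11 + M22 + M33)s - det A, where Mii is the 2×2 principal minor of A obtained by deleting row i and column i.
tr A = (-2) + 7 + (-11) = -6; M11 = 7·(-11) - 6·(-12) = -77 - (-72) = -5; M22 = (-2)·(-11) - 0·(-6) = 22 - 0 = 22; M33 = (-2)·7 - 0·3 = -14 - 0 = -14; sum of minors = 3.
det A = (-2)·(7·(-11) - 6·(-12)) - 0·(3·(-11) - 6·(-6)) + 0·(3·(-12) - 7·(-6)) = (-2)·(-5) - 0·3 + 0·6 = 10.
So p(s) = det(sI - A) = s^3 + 6s^2 + 3s - 10.
Rational-root test: any integer root divides -10. Testing small divisors, s = 1 works: p(1) = 1 + 6 + 3 + (-10) = 0, so (s - 1) is a factor.
Dividing, p(s) = (s - 1)(s^2 + 7s + 10).
Factor s^2 + 7s + 10: two numbers with sum -7 and product 10 are -2 and -5, so s^2 + 7s + 10 = (s + 2)(s + 5).
Hence p(s) = (s - 1) (s + 2) (s + 5), with roots -5, -2, 1.
At least one eigenvalue has non-negative real part, so the system is not asymptotically stable.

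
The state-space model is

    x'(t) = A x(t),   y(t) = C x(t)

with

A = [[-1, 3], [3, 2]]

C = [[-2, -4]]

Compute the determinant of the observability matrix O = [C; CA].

-12

CA = [[-10, -14]]
Observability matrix O = [C; CA] = [[-2, -4], [-10, -14]]
det(O) = (-2)·(-14) - (-4)·(-10) = 28 - 40 = -12
Since det(O) ≠ 0, rank(O) = 2 and the system is completely observable.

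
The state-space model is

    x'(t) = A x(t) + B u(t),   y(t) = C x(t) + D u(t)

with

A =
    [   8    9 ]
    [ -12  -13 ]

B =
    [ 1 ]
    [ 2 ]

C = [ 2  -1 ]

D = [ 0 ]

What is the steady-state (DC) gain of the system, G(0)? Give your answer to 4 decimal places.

G(0) = C(-A)^{-1}B + D = -C A^{-1} B + D.
det A = 4, so A^{-1} = (1/4)·adj(A) = [[-13/4, -9/4], [3, 2]]
A^{-1} B = [-31/4, 7]^T
C A^{-1} B = -45/2
G(0) = D - C A^{-1} B = 0 - (-45/2) = 45/2 ≈ 22.5000

22.5000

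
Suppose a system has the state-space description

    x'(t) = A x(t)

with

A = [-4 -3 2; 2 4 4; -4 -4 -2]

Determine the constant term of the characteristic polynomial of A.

-20

Expand det(sI - A) for the 3×3 matrix.
p(s) = s^3 + 2s^2 + 14s - 20.
(Check: constant term = det(-A) = (-1)^3 det A = -20; coefficient of s^2 = -tr A = 2.)
The constant term is -20.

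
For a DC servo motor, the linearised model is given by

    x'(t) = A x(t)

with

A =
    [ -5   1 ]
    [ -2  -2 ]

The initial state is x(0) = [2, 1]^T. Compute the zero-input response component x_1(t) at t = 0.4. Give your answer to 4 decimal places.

0.3045

det(sI - A) = s^2 - (tr A)s + det A, with tr A = (-5) + (-2) = -7 and det A = (-5)·(-2) - 1·(-2) = 10 - (-2) = 12.
So p(s) = det(sI - A) = s^2 + 7s + 12.
Factor s^2 + 7s + 12: two numbers with sum -7 and product 12 are -3 and -4, so s^2 + 7s + 12 = (s + 3)(s + 4).
Hence p(s) = (s + 3) (s + 4), with roots -4, -3.
The eigenvalues -4, -3 are distinct and real, so A is diagonalisable and x(t) = e^{At} x(0) = V diag(e^{λ_i t}) V^{-1} x(0), where the columns of V are the eigenvectors.
λ = -4: A - (-4)I = [[-1, 1], [-2, 2]]. Row 1 gives (-1)·v1 + 1·v2 = 0, so take v_1 = [1, 1]^T.
λ = -3: A - (-3)I = [[-2, 1], [-2, 1]]. Row 1 gives (-2)·v1 + 1·v2 = 0, so take v_2 = [1, 2]^T.
V = [v_1 v_2] = [[1, 1], [1, 2]] has det V = 1, so V^{-1} = adj(V)/det V = [[2, -1], [-1, 1]].
Modal coordinates z(0) = V^{-1} x(0): 2·2 + (-1)·1 = 3; (-1)·2 + 1·1 = -1; so z(0) = [3, -1]^T.
x_1(t) = Σ_i (v_i)_1 · z_i(0) · e^{λ_i t} (row 1 of V times the modal terms).
x_1(0.4) = 1·3·e^{-4·0.4} + 1·(-1)·e^{-3·0.4} = 3·0.201897 + (-1)·0.301194 = 0.3045.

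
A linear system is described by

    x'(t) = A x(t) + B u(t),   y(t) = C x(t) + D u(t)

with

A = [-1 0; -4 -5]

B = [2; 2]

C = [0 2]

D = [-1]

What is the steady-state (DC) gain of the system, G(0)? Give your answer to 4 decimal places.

-3.4000

G(0) = C(-A)^{-1}B + D = -C A^{-1} B + D.
det A = 5, so A^{-1} = (1/5)·adj(A) = [[-1, 0], [4/5, -1/5]]
A^{-1} B = [-2, 6/5]^T
C A^{-1} B = 12/5
G(0) = D - C A^{-1} B = -1 - (12/5) = -17/5 ≈ -3.4000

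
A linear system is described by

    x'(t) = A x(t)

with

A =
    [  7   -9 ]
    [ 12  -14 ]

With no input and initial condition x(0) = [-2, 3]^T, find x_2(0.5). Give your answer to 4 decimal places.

det(sI - A) = s^2 - (tr A)s + det A, with tr A = 7 + (-14) = -7 and det A = 7·(-14) - (-9)·12 = -98 - (-108) = 10.
So p(s) = det(sI - A) = s^2 + 7s + 10.
Factor s^2 + 7s + 10: two numbers with sum -7 and product 10 are -2 and -5, so s^2 + 7s + 10 = (s + 2)(s + 5).
Hence p(s) = (s + 2) (s + 5), with roots -5, -2.
The eigenvalues -5, -2 are distinct and real, so A is diagonalisable and x(t) = e^{At} x(0) = V diag(e^{λ_i t}) V^{-1} x(0), where the columns of V are the eigenvectors.
λ = -5: A - (-5)I = [[12, -9], [12, -9]]. Row 1 gives 12·v1 + (-9)·v2 = 0, so take v_1 = [3, 4]^T.
λ = -2: A - (-2)I = [[9, -9], [12, -12]]. Row 1 gives 9·v1 + (-9)·v2 = 0, so take v_2 = [-1, -1]^T.
V = [v_1 v_2] = [[3, -1], [4, -1]] has det V = 1, so V^{-1} = adj(V)/det V = [[-1, 1], [-4, 3]].
Modal coordinates z(0) = V^{-1} x(0): (-1)·(-2) + 1·3 = 5; (-4)·(-2) + 3·3 = 17; so z(0) = [5, 17]^T.
x_2(t) = Σ_i (v_i)_2 · z_i(0) · e^{λ_i t} (row 2 of V times the modal terms).
x_2(0.5) = 4·5·e^{-5·0.5} + (-1)·17·e^{-2·0.5} = 20·0.08208500 + (-17)·0.36787944 = -4.6123.

-4.6123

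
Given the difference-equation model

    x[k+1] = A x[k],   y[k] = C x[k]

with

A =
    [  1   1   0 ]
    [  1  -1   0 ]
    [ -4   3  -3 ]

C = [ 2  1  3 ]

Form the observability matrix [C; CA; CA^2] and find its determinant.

CA = [[-9, 10, -9]]
CA^2 = [[37, -46, 27]]
Observability matrix O = [C; CA; CA^2] = [[2, 1, 3], [-9, 10, -9], [37, -46, 27]]
Expanding along the first row, det(O) = 2·(10·27 - (-9)·(-46)) - 1·((-9)·27 - (-9)·37) + 3·((-9)·(-46) - 10·37) = 2·(-144) - 1·90 + 3·44 = -246
Since det(O) ≠ 0, rank(O) = 3 and the system is completely observable.

-246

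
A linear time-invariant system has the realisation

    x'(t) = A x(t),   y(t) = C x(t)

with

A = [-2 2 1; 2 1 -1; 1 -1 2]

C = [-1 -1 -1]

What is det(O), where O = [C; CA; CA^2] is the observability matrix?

CA = [[-1, -2, -2]]
CA^2 = [[-4, -2, -3]]
Observability matrix O = [C; CA; CA^2] = [[-1, -1, -1], [-1, -2, -2], [-4, -2, -3]]
Expanding along the first row, det(O) = (-1)·((-2)·(-3) - (-2)·(-2)) - (-1)·((-1)·(-3) - (-2)·(-4)) + (-1)·((-1)·(-2) - (-2)·(-4)) = (-1)·2 - (-1)·(-5) + (-1)·(-6) = -1
Since det(O) ≠ 0, rank(O) = 3 and the system is completely observable.

-1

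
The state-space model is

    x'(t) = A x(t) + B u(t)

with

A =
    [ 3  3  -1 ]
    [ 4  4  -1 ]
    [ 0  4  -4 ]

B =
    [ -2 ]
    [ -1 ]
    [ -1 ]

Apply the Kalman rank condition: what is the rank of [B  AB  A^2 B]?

3

AB = [[-8], [-11], [0]]
A^2B = [[-57], [-76], [-44]]
Controllability matrix C = [B  AB  A^2B] = [[-2, -8, -57], [-1, -11, -76], [-1, 0, -44]]
det(C) = (-2)·((-11)·(-44) - (-76)·0) - (-8)·((-1)·(-44) - (-76)·(-1)) + (-57)·((-1)·0 - (-11)·(-1)) = (-2)·484 - (-8)·(-32) + (-57)·(-11) = -597 ≠ 0, so rank(C) = 3.
rank(C) = 3 = n, so the pair (A, B) is completely controllable.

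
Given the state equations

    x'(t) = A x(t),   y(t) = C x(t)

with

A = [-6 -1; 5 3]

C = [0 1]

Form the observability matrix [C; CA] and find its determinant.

-5

CA = [[5, 3]]
Observability matrix O = [C; CA] = [[0, 1], [5, 3]]
det(O) = 0·3 - 1·5 = 0 - 5 = -5
Since det(O) ≠ 0, rank(O) = 2 and the system is completely observable.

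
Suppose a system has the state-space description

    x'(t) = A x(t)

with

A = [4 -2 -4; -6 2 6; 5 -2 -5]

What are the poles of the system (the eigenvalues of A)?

det(sI - A) = s^3 - (tr A)s^2 + (M11 + M22 + M33)s - det A, where Mii is the 2×2 principal minor of A obtained by deleting row i and column i.
tr A = 4 + 2 + (-5) = 1; M11 = 2·(-5) - 6·(-2) = -10 - (-12) = 2; M22 = 4·(-5) - (-4)·5 = -20 - (-20) = 0; M33 = 4·2 - (-2)·(-6) = 8 - 12 = -4; sum of minors = -2.
det A = 4·(2·(-5) - 6·(-2)) - (-2)·((-6)·(-5) - 6·5) + (-4)·((-6)·(-2) - 2·5) = 4·2 - (-2)·0 + (-4)·2 = 0.
So p(s) = det(sI - A) = s^3 - s^2 - 2s.
The constant term is 0, so p(s) = s(s^2 - s - 2).
Factor s^2 - s - 2: two numbers with sum 1 and product -2 are 2 and -1, so s^2 - s - 2 = (s - 2)(s + 1).
Hence p(s) = s (s - 2) (s + 1), with roots -1, 0, 2.
At least one eigenvalue has non-negative real part, so the system is not asymptotically stable.

-1, 0, 2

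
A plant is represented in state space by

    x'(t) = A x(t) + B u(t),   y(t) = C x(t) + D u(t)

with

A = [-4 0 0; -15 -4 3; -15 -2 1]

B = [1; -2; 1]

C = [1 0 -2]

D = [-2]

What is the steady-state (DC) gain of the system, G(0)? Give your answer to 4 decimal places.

-2.2500

G(0) = C(-A)^{-1}B + D = -C A^{-1} B + D.
det A = -8, so A^{-1} = (1/-8)·adj(A) = [[-1/4, 0, 0], [15/4, 1/2, -3/2], [15/4, 1, -2]]
A^{-1} B = [-1/4, 5/4, -1/4]^T
C A^{-1} B = 1/4
G(0) = D - C A^{-1} B = -2 - (1/4) = -9/4 ≈ -2.2500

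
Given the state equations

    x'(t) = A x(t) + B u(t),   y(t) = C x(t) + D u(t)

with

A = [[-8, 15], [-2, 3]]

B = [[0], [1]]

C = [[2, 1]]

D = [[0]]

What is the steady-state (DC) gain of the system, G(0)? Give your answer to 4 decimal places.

G(0) = C(-A)^{-1}B + D = -C A^{-1} B + D.
det A = 6, so A^{-1} = (1/6)·adj(A) = [[1/2, -5/2], [1/3, -4/3]]
A^{-1} B = [-5/2, -4/3]^T
C A^{-1} B = -19/3
G(0) = D - C A^{-1} B = 0 - (-19/3) = 19/3 ≈ 6.3333

6.3333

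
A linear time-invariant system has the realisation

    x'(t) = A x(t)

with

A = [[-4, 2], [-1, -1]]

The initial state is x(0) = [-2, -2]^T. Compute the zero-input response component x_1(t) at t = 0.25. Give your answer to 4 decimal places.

-1.2131

det(sI - A) = s^2 - (tr A)s + det A, with tr A = (-4) + (-1) = -5 and det A = (-4)·(-1) - 2·(-1) = 4 - (-2) = 6.
So p(s) = det(sI - A) = s^2 + 5s + 6.
Factor s^2 + 5s + 6: two numbers with sum -5 and product 6 are -2 and -3, so s^2 + 5s + 6 = (s + 2)(s + 3).
Hence p(s) = (s + 2) (s + 3), with roots -3, -2.
The eigenvalues -3, -2 are distinct and real, so A is diagonalisable and x(t) = e^{At} x(0) = V diag(e^{λ_i t}) V^{-1} x(0), where the columns of V are the eigenvectors.
λ = -3: A - (-3)I = [[-1, 2], [-1, 2]]. Row 1 gives (-1)·v1 + 2·v2 = 0, so take v_1 = [2, 1]^T.
λ = -2: A - (-2)I = [[-2, 2], [-1, 1]]. Row 1 gives (-2)·v1 + 2·v2 = 0, so take v_2 = [1, 1]^T.
V = [v_1 v_2] = [[2, 1], [1, 1]] has det V = 1, so V^{-1} = adj(V)/det V = [[1, -1], [-1, 2]].
Modal coordinates z(0) = V^{-1} x(0): 1·(-2) + (-1)·(-2) = 0; (-1)·(-2) + 2·(-2) = -2; so z(0) = [0, -2]^T.
x_1(t) = Σ_i (v_i)_1 · z_i(0) · e^{λ_i t} (row 1 of V times the modal terms).
x_1(0.25) = 2·0·e^{-3·0.25} + 1·(-2)·e^{-2·0.25} = 0·0.472367 + (-2)·0.606531 = -1.2131.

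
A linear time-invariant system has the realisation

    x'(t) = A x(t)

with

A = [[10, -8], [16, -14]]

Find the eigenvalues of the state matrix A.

det(sI - A) = s^2 - (tr A)s + det A, with tr A = 10 + (-14) = -4 and det A = 10·(-14) - (-8)·16 = -140 - (-128) = -12.
So p(s) = det(sI - A) = s^2 + 4s - 12.
Factor s^2 + 4s - 12: two numbers with sum -4 and product -12 are 2 and -6, so s^2 + 4s - 12 = (s - 2)(s + 6).
Hence p(s) = (s - 2) (s + 6), with roots -6, 2.
At least one eigenvalue has non-negative real part, so the system is not asymptotically stable.

-6, 2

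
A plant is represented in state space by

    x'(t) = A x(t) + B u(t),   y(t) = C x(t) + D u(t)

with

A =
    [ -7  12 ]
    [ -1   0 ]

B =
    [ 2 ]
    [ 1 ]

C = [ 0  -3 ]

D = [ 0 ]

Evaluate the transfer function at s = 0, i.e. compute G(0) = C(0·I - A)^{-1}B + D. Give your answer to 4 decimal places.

G(0) = C(-A)^{-1}B + D = -C A^{-1} B + D.
det A = 12, so A^{-1} = (1/12)·adj(A) = [[0, -1], [1/12, -7/12]]
A^{-1} B = [-1, -5/12]^T
C A^{-1} B = 5/4
G(0) = D - C A^{-1} B = 0 - (5/4) = -5/4 ≈ -1.2500

-1.2500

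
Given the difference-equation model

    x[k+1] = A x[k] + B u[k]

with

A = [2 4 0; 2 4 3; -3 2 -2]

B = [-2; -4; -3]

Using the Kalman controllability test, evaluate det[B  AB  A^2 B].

6408

AB = [[-20], [-29], [4]]
A^2B = [[-156], [-144], [-6]]
Controllability matrix C = [B  AB  A^2B] = [[-2, -20, -156], [-4, -29, -144], [-3, 4, -6]]
Expanding along the first row, det(C) = (-2)·((-29)·(-6) - (-144)·4) - (-20)·((-4)·(-6) - (-144)·(-3)) + (-156)·((-4)·4 - (-29)·(-3)) = (-2)·750 - (-20)·(-408) + (-156)·(-103) = 6408
Since det(C) ≠ 0, rank(C) = 3 and the system is completely controllable.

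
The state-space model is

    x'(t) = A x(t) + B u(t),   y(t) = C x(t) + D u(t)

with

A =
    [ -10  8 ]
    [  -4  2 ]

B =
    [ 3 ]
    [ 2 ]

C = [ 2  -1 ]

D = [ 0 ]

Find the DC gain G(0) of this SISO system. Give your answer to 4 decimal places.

1.0000

G(0) = C(-A)^{-1}B + D = -C A^{-1} B + D.
det A = 12, so A^{-1} = (1/12)·adj(A) = [[1/6, -2/3], [1/3, -5/6]]
A^{-1} B = [-5/6, -2/3]^T
C A^{-1} B = -1
G(0) = D - C A^{-1} B = 0 - (-1) = 1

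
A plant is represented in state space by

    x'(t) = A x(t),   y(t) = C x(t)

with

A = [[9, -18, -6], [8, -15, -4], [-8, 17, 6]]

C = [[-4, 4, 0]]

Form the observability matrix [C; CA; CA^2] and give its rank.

2

CA = [[-4, 12, 8]]
CA^2 = [[-4, 28, 24]]
Observability matrix O = [C; CA; CA^2] = [[-4, 4, 0], [-4, 12, 8], [-4, 28, 24]]
The columns c1, c2, c3 of O are linearly dependent: -c1 - c2 + c3 = 0 (check each entry), so rank(O) ≤ 2.
The 2×2 minor from rows 1, 2, columns 1, 2 is (-4)·12 - 4·(-4) = -48 - (-16) = -32 ≠ 0, so rank(O) = 2.
rank(O) = 2 < n = 3, so the pair (A, C) is not completely observable.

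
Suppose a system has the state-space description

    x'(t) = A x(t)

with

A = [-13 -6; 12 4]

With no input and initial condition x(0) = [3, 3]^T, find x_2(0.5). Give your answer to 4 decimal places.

3.6010

det(sI - A) = s^2 - (tr A)s + det A, with tr A = (-13) + 4 = -9 and det A = (-13)·4 - (-6)·12 = -52 - (-72) = 20.
So p(s) = det(sI - A) = s^2 + 9s + 20.
Factor s^2 + 9s + 20: two numbers with sum -9 and product 20 are -4 and -5, so s^2 + 9s + 20 = (s + 4)(s + 5).
Hence p(s) = (s + 4) (s + 5), with roots -5, -4.
The eigenvalues -5, -4 are distinct and real, so A is diagonalisable and x(t) = e^{At} x(0) = V diag(e^{λ_i t}) V^{-1} x(0), where the columns of V are the eigenvectors.
λ = -5: A - (-5)I = [[-8, -6], [12, 9]]. Row 1 gives (-8)·v1 + (-6)·v2 = 0, so take v_1 = [-3, 4]^T.
λ = -4: A - (-4)I = [[-9, -6], [12, 8]]. Row 1 gives (-9)·v1 + (-6)·v2 = 0, so take v_2 = [-2, 3]^T.
V = [v_1 v_2] = [[-3, -2], [4, 3]] has det V = -1, so V^{-1} = adj(V)/det V = [[-3, -2], [4, 3]].
Modal coordinates z(0) = V^{-1} x(0): (-3)·3 + (-2)·3 = -15; 4·3 + 3·3 = 21; so z(0) = [-15, 21]^T.
x_2(t) = Σ_i (v_i)_2 · z_i(0) · e^{λ_i t} (row 2 of V times the modal terms).
x_2(0.5) = 4·(-15)·e^{-5·0.5} + 3·21·e^{-4·0.5} = (-60)·0.082085 + 63·0.135335 = 3.6010.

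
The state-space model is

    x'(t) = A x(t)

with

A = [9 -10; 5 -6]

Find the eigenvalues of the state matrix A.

det(sI - A) = s^2 - (tr A)s + det A, with tr A = 9 + (-6) = 3 and det A = 9·(-6) - (-10)·5 = -54 - (-50) = -4.
So p(s) = det(sI - A) = s^2 - 3s - 4.
Factor s^2 - 3s - 4: two numbers with sum 3 and product -4 are 4 and -1, so s^2 - 3s - 4 = (s - 4)(s + 1).
Hence p(s) = (s - 4) (s + 1), with roots -1, 4.
At least one eigenvalue has non-negative real part, so the system is not asymptotically stable.

-1, 4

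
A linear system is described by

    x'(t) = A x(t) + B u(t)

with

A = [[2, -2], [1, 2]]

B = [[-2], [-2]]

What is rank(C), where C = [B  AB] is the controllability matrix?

AB = [[0], [-6]]
Controllability matrix C = [B  AB] = [[-2, 0], [-2, -6]]
det(C) = (-2)·(-6) - 0·(-2) = 12 - 0 = 12 ≠ 0, so rank(C) = 2.
rank(C) = 2 = n, so the pair (A, B) is completely controllable.

2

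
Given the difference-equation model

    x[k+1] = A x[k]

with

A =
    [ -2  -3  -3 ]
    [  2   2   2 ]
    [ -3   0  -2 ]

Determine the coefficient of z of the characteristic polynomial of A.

-7

Expand det(zI - A) for the 3×3 matrix.
p(z) = z^3 + 2z^2 - 7z + 4.
(Check: constant term = det(-A) = (-1)^3 det A = 4; coefficient of z^2 = -tr A = 2.)
The coefficient of z is -7.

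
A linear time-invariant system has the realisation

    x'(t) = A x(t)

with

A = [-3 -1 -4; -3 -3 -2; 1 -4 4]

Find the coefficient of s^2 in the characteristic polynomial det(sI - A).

2

Expand det(sI - A) for the 3×3 matrix.
p(s) = s^3 + 2s^2 - 22s + 10.
(Check: constant term = det(-A) = (-1)^3 det A = 10; coefficient of s^2 = -tr A = 2.)
The coefficient of s^2 is 2.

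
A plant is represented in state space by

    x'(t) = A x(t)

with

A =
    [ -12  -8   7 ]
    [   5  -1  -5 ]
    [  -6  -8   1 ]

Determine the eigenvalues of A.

det(sI - A) = s^3 - (tr A)s^2 + (M11 + M22 + M33)s - det A, where Mii is the 2×2 principal minor of A obtained by deleting row i and column i.
tr A = (-12) + (-1) + 1 = -12; M11 = (-1)·1 - (-5)·(-8) = -1 - 40 = -41; M22 = (-12)·1 - 7·(-6) = -12 - (-42) = 30; M33 = (-12)·(-1) - (-8)·5 = 12 - (-40) = 52; sum of minors = 41.
det A = (-12)·((-1)·1 - (-5)·(-8)) - (-8)·(5·1 - (-5)·(-6)) + 7·(5·(-8) - (-1)·(-6)) = (-12)·(-41) - (-8)·(-25) + 7·(-46) = -30.
So p(s) = det(sI - A) = s^3 + 12s^2 + 41s + 30.
Rational-root test: any integer root divides 30. Testing small divisors, s = -1 works: p(-1) = -1 + 12 + (-41) + 30 = 0, so (s + 1) is a factor.
Dividing, p(s) = (s + 1)(s^2 + 11s + 30).
Factor s^2 + 11s + 30: two numbers with sum -11 and product 30 are -5 and -6, so s^2 + 11s + 30 = (s + 5)(s + 6).
Hence p(s) = (s + 1) (s + 5) (s + 6), with roots -6, -5, -1.
All eigenvalues have negative real part, so the system is asymptotically stable.

-6, -5, -1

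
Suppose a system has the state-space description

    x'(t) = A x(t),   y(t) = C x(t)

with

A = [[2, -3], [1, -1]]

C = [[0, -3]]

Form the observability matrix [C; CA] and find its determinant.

-9

CA = [[-3, 3]]
Observability matrix O = [C; CA] = [[0, -3], [-3, 3]]
det(O) = 0·3 - (-3)·(-3) = 0 - 9 = -9
Since det(O) ≠ 0, rank(O) = 2 and the system is completely observable.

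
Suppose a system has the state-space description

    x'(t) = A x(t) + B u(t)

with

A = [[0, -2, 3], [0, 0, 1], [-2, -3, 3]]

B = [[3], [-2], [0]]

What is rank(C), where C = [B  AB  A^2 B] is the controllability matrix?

AB = [[4], [0], [0]]
A^2B = [[0], [0], [-8]]
Controllability matrix C = [B  AB  A^2B] = [[3, 4, 0], [-2, 0, 0], [0, 0, -8]]
det(C) = 3·(0·(-8) - 0·0) - 4·((-2)·(-8) - 0·0) + 0·((-2)·0 - 0·0) = 3·0 - 4·16 + 0·0 = -64 ≠ 0, so rank(C) = 3.
rank(C) = 3 = n, so the pair (A, B) is completely controllable.

3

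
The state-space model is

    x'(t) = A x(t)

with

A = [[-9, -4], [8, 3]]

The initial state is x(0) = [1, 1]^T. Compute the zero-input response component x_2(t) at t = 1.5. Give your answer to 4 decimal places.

0.8909

det(sI - A) = s^2 - (tr A)s + det A, with tr A = (-9) + 3 = -6 and det A = (-9)·3 - (-4)·8 = -27 - (-32) = 5.
So p(s) = det(sI - A) = s^2 + 6s + 5.
Factor s^2 + 6s + 5: two numbers with sum -6 and product 5 are -1 and -5, so s^2 + 6s + 5 = (s + 1)(s + 5).
Hence p(s) = (s + 1) (s + 5), with roots -5, -1.
The eigenvalues -5, -1 are distinct and real, so A is diagonalisable and x(t) = e^{At} x(0) = V diag(e^{λ_i t}) V^{-1} x(0), where the columns of V are the eigenvectors.
λ = -5: A - (-5)I = [[-4, -4], [8, 8]]. Row 1 gives (-4)·v1 + (-4)·v2 = 0, so take v_1 = [-1, 1]^T.
λ = -1: A - (-1)I = [[-8, -4], [8, 4]]. Row 1 gives (-8)·v1 + (-4)·v2 = 0, so take v_2 = [-1, 2]^T.
V = [v_1 v_2] = [[-1, -1], [1, 2]] has det V = -1, so V^{-1} = adj(V)/det V = [[-2, -1], [1, 1]].
Modal coordinates z(0) = V^{-1} x(0): (-2)·1 + (-1)·1 = -3; 1·1 + 1·1 = 2; so z(0) = [-3, 2]^T.
x_2(t) = Σ_i (v_i)_2 · z_i(0) · e^{λ_i t} (row 2 of V times the modal terms).
x_2(1.5) = 1·(-3)·e^{-5·1.5} + 2·2·e^{-1·1.5} = (-3)·0.000553 + 4·0.223130 = 0.8909.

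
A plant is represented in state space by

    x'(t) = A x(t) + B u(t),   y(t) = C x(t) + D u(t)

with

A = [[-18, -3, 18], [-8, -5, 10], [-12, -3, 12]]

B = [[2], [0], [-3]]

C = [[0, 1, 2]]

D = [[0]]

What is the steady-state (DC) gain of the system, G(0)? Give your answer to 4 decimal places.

-19.3333

G(0) = C(-A)^{-1}B + D = -C A^{-1} B + D.
det A = -36, so A^{-1} = (1/-36)·adj(A) = [[5/6, 1/2, -5/3], [2/3, 0, -1], [1, 1/2, -11/6]]
A^{-1} B = [20/3, 13/3, 15/2]^T
C A^{-1} B = 58/3
G(0) = D - C A^{-1} B = 0 - (58/3) = -58/3 ≈ -19.3333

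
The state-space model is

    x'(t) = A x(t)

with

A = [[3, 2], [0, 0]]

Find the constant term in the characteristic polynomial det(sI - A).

0

For a 2×2 matrix, det(sI - A) = s^2 - (tr A)s + det A.
tr A = 3, det A = 0.
So p(s) = s^2 - 3s.
The constant term is 0.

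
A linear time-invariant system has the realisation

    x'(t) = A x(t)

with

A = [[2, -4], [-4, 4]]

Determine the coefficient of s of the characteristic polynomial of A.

-6

For a 2×2 matrix, det(sI - A) = s^2 - (tr A)s + det A.
tr A = 6, det A = -8.
So p(s) = s^2 - 6s - 8.
The coefficient of s is -6.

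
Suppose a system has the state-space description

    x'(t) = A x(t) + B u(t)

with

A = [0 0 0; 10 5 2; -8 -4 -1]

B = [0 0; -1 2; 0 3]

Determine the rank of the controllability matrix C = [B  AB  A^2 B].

AB = [[0, 0], [-5, 16], [4, -11]]
A^2B = [[0, 0], [-17, 58], [16, -53]]
Controllability matrix C = [B  AB  A^2B] = [[0, 0, 0, 0, 0, 0], [-1, 2, -5, 16, -17, 58], [0, 3, 4, -11, 16, -53]]
Row 1 of C is identically zero, so rank(C) ≤ 2.
The 2×2 minor from rows 2, 3, columns 1, 2 is (-1)·3 - 2·0 = -3 - 0 = -3 ≠ 0, so rank(C) = 2.
rank(C) = 2 < n = 3, so the pair (A, B) is not completely controllable.

2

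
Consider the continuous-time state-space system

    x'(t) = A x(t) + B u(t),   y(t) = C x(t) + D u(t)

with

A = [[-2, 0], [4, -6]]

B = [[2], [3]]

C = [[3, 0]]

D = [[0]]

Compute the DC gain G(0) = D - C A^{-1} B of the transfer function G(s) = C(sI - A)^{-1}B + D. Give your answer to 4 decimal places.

G(0) = C(-A)^{-1}B + D = -C A^{-1} B + D.
det A = 12, so A^{-1} = (1/12)·adj(A) = [[-1/2, 0], [-1/3, -1/6]]
A^{-1} B = [-1, -7/6]^T
C A^{-1} B = -3
G(0) = D - C A^{-1} B = 0 - (-3) = 3

3.0000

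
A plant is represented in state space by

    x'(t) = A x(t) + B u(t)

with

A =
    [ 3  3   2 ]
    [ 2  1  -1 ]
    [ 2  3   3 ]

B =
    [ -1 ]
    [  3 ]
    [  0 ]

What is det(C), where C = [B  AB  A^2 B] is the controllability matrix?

AB = [[6], [1], [7]]
A^2B = [[35], [6], [36]]
Controllability matrix C = [B  AB  A^2B] = [[-1, 6, 35], [3, 1, 6], [0, 7, 36]]
Expanding along the first row, det(C) = (-1)·(1·36 - 6·7) - 6·(3·36 - 6·0) + 35·(3·7 - 1·0) = (-1)·(-6) - 6·108 + 35·21 = 93
Since det(C) ≠ 0, rank(C) = 3 and the system is completely controllable.

93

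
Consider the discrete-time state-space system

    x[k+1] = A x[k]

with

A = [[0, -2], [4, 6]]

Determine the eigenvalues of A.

2, 4

det(zI - A) = z^2 - (tr A)z + det A, with tr A = 0 + 6 = 6 and det A = 0·6 - (-2)·4 = 0 - (-8) = 8.
So p(z) = det(zI - A) = z^2 - 6z + 8.
Factor z^2 - 6z + 8: two numbers with sum 6 and product 8 are 4 and 2, so z^2 - 6z + 8 = (z - 4)(z - 2).
Hence p(z) = (z - 4) (z - 2), with roots 2, 4.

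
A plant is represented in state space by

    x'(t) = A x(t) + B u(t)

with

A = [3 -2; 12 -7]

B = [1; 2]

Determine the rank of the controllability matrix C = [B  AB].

AB = [[-1], [-2]]
Controllability matrix C = [B  AB] = [[1, -1], [2, -2]]
Every column of C is a scalar multiple of column 1 = [1, 2] (multipliers 1, -1), so the columns span a one-dimensional space.
C ≠ 0, hence rank(C) = 1.
rank(C) = 1 < n = 2, so the pair (A, B) is not completely controllable.

1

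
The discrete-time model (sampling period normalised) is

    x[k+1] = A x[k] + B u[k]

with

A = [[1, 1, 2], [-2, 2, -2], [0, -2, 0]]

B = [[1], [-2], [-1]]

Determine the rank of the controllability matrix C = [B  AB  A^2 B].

AB = [[-3], [-4], [4]]
A^2B = [[1], [-10], [8]]
Controllability matrix C = [B  AB  A^2B] = [[1, -3, 1], [-2, -4, -10], [-1, 4, 8]]
det(C) = 1·((-4)·8 - (-10)·4) - (-3)·((-2)·8 - (-10)·(-1)) + 1·((-2)·4 - (-4)·(-1)) = 1·8 - (-3)·(-26) + 1·(-12) = -82 ≠ 0, so rank(C) = 3.
rank(C) = 3 = n, so the pair (A, B) is completely controllable.

3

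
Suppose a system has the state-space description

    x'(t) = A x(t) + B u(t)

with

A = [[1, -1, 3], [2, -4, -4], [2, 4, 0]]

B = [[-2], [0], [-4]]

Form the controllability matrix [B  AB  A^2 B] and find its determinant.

AB = [[-14], [12], [-4]]
A^2B = [[-38], [-60], [20]]
Controllability matrix C = [B  AB  A^2B] = [[-2, -14, -38], [0, 12, -60], [-4, -4, 20]]
Expanding along the first row, det(C) = (-2)·(12·20 - (-60)·(-4)) - (-14)·(0·20 - (-60)·(-4)) + (-38)·(0·(-4) - 12·(-4)) = (-2)·0 - (-14)·(-240) + (-38)·48 = -5184
Since det(C) ≠ 0, rank(C) = 3 and the system is completely controllable.

-5184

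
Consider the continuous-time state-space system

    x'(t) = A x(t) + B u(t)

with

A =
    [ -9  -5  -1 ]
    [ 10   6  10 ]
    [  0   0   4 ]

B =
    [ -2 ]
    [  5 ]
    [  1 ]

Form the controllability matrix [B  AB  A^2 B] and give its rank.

1

AB = [[-8], [20], [4]]
A^2B = [[-32], [80], [16]]
Controllability matrix C = [B  AB  A^2B] = [[-2, -8, -32], [5, 20, 80], [1, 4, 16]]
Every column of C is a scalar multiple of column 1 = [-2, 5, 1] (multipliers 1, 4, 16), so the columns span a one-dimensional space.
C ≠ 0, hence rank(C) = 1.
rank(C) = 1 < n = 3, so the pair (A, B) is not completely controllable.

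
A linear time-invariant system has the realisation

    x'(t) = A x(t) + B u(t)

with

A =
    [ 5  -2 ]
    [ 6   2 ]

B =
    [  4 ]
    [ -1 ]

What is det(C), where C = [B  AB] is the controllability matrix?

110

AB = [[22], [22]]
Controllability matrix C = [B  AB] = [[4, 22], [-1, 22]]
det(C) = 4·22 - 22·(-1) = 88 - (-22) = 110
Since det(C) ≠ 0, rank(C) = 2 and the system is completely controllable.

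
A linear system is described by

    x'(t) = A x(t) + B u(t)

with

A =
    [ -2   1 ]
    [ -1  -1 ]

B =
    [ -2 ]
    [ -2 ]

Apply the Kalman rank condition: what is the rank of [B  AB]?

2

AB = [[2], [4]]
Controllability matrix C = [B  AB] = [[-2, 2], [-2, 4]]
det(C) = (-2)·4 - 2·(-2) = -8 - (-4) = -4 ≠ 0, so rank(C) = 2.
rank(C) = 2 = n, so the pair (A, B) is completely controllable.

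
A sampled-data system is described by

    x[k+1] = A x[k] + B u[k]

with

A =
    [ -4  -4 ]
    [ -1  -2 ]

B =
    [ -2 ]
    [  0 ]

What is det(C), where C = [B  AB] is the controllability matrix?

-4

AB = [[8], [2]]
Controllability matrix C = [B  AB] = [[-2, 8], [0, 2]]
det(C) = (-2)·2 - 8·0 = -4 - 0 = -4
Since det(C) ≠ 0, rank(C) = 2 and the system is completely controllable.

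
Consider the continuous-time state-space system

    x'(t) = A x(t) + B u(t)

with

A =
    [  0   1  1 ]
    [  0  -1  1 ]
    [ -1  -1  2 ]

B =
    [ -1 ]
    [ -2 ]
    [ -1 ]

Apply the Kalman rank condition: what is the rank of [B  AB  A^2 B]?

AB = [[-3], [1], [1]]
A^2B = [[2], [0], [4]]
Controllability matrix C = [B  AB  A^2B] = [[-1, -3, 2], [-2, 1, 0], [-1, 1, 4]]
det(C) = (-1)·(1·4 - 0·1) - (-3)·((-2)·4 - 0·(-1)) + 2·((-2)·1 - 1·(-1)) = (-1)·4 - (-3)·(-8) + 2·(-1) = -30 ≠ 0, so rank(C) = 3.
rank(C) = 3 = n, so the pair (A, B) is completely controllable.

3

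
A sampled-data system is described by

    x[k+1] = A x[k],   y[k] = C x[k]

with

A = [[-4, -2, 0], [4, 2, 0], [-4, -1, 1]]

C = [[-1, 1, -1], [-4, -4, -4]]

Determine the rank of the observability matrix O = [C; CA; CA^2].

3

CA = [[12, 5, -1], [16, 4, -4]]
CA^2 = [[-24, -13, -1], [-32, -20, -4]]
Observability matrix O = [C; CA; CA^2] = [[-1, 1, -1], [-4, -4, -4], [12, 5, -1], [16, 4, -4], [-24, -13, -1], [-32, -20, -4]]
Take the 3×3 submatrix of O formed by rows 1, 2, 3: [[-1, 1, -1], [-4, -4, -4], [12, 5, -1]]. Its determinant is (-1)·((-4)·(-1) - (-4)·5) - 1·((-4)·(-1) - (-4)·12) + (-1)·((-4)·5 - (-4)·12) = (-1)·24 - 1·52 + (-1)·28 = -104 ≠ 0.
So rank(O) ≥ 3; since O has 3 columns, rank(O) = 3.
rank(O) = 3 = n, so the pair (A, C) is completely observable.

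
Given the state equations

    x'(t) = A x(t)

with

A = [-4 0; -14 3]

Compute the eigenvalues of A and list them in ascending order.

det(sI - A) = s^2 - (tr A)s + det A, with tr A = (-4) + 3 = -1 and det A = (-4)·3 - 0·(-14) = -12 - 0 = -12.
So p(s) = det(sI - A) = s^2 + s - 12.
Factor s^2 + s - 12: two numbers with sum -1 and product -12 are 3 and -4, so s^2 + s - 12 = (s - 3)(s + 4).
Hence p(s) = (s - 3) (s + 4), with roots -4, 3.
At least one eigenvalue has non-negative real part, so the system is not asymptotically stable.

-4, 3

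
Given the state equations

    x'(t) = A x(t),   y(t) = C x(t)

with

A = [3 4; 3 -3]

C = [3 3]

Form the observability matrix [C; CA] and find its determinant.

-45

CA = [[18, 3]]
Observability matrix O = [C; CA] = [[3, 3], [18, 3]]
det(O) = 3·3 - 3·18 = 9 - 54 = -45
Since det(O) ≠ 0, rank(O) = 2 and the system is completely observable.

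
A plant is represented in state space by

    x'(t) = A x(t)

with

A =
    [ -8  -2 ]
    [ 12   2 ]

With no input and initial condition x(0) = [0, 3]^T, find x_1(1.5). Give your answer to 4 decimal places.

det(sI - A) = s^2 - (tr A)s + det A, with tr A = (-8) + 2 = -6 and det A = (-8)·2 - (-2)·12 = -16 - (-24) = 8.
So p(s) = det(sI - A) = s^2 + 6s + 8.
Factor s^2 + 6s + 8: two numbers with sum -6 and product 8 are -2 and -4, so s^2 + 6s + 8 = (s + 2)(s + 4).
Hence p(s) = (s + 2) (s + 4), with roots -4, -2.
The eigenvalues -4, -2 are distinct and real, so A is diagonalisable and x(t) = e^{At} x(0) = V diag(e^{λ_i t}) V^{-1} x(0), where the columns of V are the eigenvectors.
λ = -4: A - (-4)I = [[-4, -2], [12, 6]]. Row 1 gives (-4)·v1 + (-2)·v2 = 0, so take v_1 = [1, -2]^T.
λ = -2: A - (-2)I = [[-6, -2], [12, 4]]. Row 1 gives (-6)·v1 + (-2)·v2 = 0, so take v_2 = [-1, 3]^T.
V = [v_1 v_2] = [[1, -1], [-2, 3]] has det V = 1, so V^{-1} = adj(V)/det V = [[3, 1], [2, 1]].
Modal coordinates z(0) = V^{-1} x(0): 3·0 + 1·3 = 3; 2·0 + 1·3 = 3; so z(0) = [3, 3]^T.
x_1(t) = Σ_i (v_i)_1 · z_i(0) · e^{λ_i t} (row 1 of V times the modal terms).
x_1(1.5) = 1·3·e^{-4·1.5} + (-1)·3·e^{-2·1.5} = 3·0.002479 + (-3)·0.049787 = -0.1419.

-0.1419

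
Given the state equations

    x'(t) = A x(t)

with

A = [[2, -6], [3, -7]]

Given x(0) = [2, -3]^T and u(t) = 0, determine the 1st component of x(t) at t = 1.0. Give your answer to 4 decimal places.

3.5323

det(sI - A) = s^2 - (tr A)s + det A, with tr A = 2 + (-7) = -5 and det A = 2·(-7) - (-6)·3 = -14 - (-18) = 4.
So p(s) = det(sI - A) = s^2 + 5s + 4.
Factor s^2 + 5s + 4: two numbers with sum -5 and product 4 are -1 and -4, so s^2 + 5s + 4 = (s + 1)(s + 4).
Hence p(s) = (s + 1) (s + 4), with roots -4, -1.
The eigenvalues -4, -1 are distinct and real, so A is diagonalisable and x(t) = e^{At} x(0) = V diag(e^{λ_i t}) V^{-1} x(0), where the columns of V are the eigenvectors.
λ = -4: A - (-4)I = [[6, -6], [3, -3]]. Row 1 gives 6·v1 + (-6)·v2 = 0, so take v_1 = [1, 1]^T.
λ = -1: A - (-1)I = [[3, -6], [3, -6]]. Row 1 gives 3·v1 + (-6)·v2 = 0, so take v_2 = [-2, -1]^T.
V = [v_1 v_2] = [[1, -2], [1, -1]] has det V = 1, so V^{-1} = adj(V)/det V = [[-1, 2], [-1, 1]].
Modal coordinates z(0) = V^{-1} x(0): (-1)·2 + 2·(-3) = -8; (-1)·2 + 1·(-3) = -5; so z(0) = [-8, -5]^T.
x_1(t) = Σ_i (v_i)_1 · z_i(0) · e^{λ_i t} (row 1 of V times the modal terms).
x_1(1.0) = 1·(-8)·e^{-4·1.0} + (-2)·(-5)·e^{-1·1.0} = (-8)·0.018316 + 10·0.367879 = 3.5323.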